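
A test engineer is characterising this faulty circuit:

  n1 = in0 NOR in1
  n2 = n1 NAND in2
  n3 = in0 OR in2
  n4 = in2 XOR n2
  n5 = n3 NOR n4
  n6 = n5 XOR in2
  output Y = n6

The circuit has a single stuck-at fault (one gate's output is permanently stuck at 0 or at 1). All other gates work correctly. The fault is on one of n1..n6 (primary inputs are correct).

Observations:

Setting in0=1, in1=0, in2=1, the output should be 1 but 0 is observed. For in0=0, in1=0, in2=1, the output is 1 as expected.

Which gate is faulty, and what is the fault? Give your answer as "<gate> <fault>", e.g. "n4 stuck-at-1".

Fault-free values for test 1 (in0=1, in1=0, in2=1): n1=0, n2=1, n3=1, n4=0, n5=0, n6=1, giving Y=1. Observed 0.
Test 1: faults giving observed 0 are {n3 stuck-at-0, n5 stuck-at-1, n6 stuck-at-0}.
Test 2 (in0=0, in1=0, in2=1): fault-free n1=1, n2=0, n3=1, n4=1, n5=0, n6=1 → 1; observed 1. Eliminates n5 stuck-at-1, n6 stuck-at-0.
Only n3 stuck-at-0 is consistent with every test.

n3 stuck-at-0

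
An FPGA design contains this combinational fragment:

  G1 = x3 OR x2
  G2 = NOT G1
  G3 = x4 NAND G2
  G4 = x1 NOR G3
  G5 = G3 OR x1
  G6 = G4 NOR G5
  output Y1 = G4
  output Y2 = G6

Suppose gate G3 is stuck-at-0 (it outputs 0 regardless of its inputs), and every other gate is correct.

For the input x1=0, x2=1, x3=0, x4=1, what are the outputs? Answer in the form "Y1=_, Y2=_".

Y1=1, Y2=0

Propagate with G3 forced: G1=1, G2=0, G3=0 [stuck-at-0], G4=1, G5=0, G6=0.
So the outputs are Y1=1, Y2=0. (Without the fault they would be Y1=0, Y2=0.)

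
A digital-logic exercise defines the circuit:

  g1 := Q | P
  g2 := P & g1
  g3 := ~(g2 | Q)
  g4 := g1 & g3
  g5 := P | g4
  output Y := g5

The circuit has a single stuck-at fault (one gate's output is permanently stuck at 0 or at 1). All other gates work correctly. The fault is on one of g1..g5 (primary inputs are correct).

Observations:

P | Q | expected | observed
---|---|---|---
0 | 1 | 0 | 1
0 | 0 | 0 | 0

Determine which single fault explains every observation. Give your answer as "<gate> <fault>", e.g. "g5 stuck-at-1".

g3 stuck-at-1

Fault-free values for test 1 (P=0, Q=1): g1=1, g2=0, g3=0, g4=0, g5=0, giving Y=0. Observed 1.
Test 1: faults giving observed 1 are {g3 stuck-at-1, g4 stuck-at-1, g5 stuck-at-1}.
Test 2 (P=0, Q=0): fault-free g1=0, g2=0, g3=1, g4=0, g5=0 → 0; observed 0. Eliminates g4 stuck-at-1, g5 stuck-at-1.
Only g3 stuck-at-1 is consistent with every test.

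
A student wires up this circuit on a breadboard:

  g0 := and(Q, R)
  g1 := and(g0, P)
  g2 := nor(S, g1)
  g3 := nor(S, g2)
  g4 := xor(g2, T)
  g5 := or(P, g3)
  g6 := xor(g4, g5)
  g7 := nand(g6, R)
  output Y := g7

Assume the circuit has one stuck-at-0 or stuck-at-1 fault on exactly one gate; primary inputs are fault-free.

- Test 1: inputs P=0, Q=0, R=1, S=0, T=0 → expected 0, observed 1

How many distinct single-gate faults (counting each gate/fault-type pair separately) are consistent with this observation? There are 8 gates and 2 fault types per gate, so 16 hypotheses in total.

5

Fault-free: g0=0, g1=0, g2=1, g3=0, g4=1, g5=0, g6=1, g7=0 → 0. Observed 1.
  g0: none of the 2 fault types match ✗
  g1: none of the 2 fault types match ✗
  g2: none of the 2 fault types match ✗
  g3: stuck-at-1 ✓; others ✗
  g4: stuck-at-0 ✓; others ✗
  g5: stuck-at-1 ✓; others ✗
  g6: stuck-at-0 ✓; others ✗
  g7: stuck-at-1 ✓; others ✗
Consistent faults: {g3 stuck-at-1, g4 stuck-at-0, g5 stuck-at-1, g6 stuck-at-0, g7 stuck-at-1} — 5 in all.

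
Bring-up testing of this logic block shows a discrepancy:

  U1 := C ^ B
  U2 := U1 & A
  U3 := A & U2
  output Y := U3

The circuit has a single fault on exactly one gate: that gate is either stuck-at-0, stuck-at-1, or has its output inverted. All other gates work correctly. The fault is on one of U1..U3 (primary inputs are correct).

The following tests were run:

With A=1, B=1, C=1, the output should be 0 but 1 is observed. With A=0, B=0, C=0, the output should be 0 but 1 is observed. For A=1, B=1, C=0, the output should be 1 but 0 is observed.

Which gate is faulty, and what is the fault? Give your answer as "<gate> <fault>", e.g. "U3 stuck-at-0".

Fault-free values for test 1 (A=1, B=1, C=1): U1=0, U2=0, U3=0, giving Y=0. Observed 1.
Test 1: faults giving observed 1 are {U1 stuck-at-1, U1 inverted output, U2 stuck-at-1, U2 inverted output, U3 stuck-at-1, U3 inverted output}.
Test 2 (A=0, B=0, C=0): fault-free U1=0, U2=0, U3=0 → 0; observed 1. Eliminates U1 stuck-at-1, U1 inverted output, U2 stuck-at-1, U2 inverted output.
Test 3 (A=1, B=1, C=0): fault-free U1=1, U2=1, U3=1 → 1; observed 0. Eliminates U3 stuck-at-1.
Only U3 inverted output is consistent with every test.

U3 inverted output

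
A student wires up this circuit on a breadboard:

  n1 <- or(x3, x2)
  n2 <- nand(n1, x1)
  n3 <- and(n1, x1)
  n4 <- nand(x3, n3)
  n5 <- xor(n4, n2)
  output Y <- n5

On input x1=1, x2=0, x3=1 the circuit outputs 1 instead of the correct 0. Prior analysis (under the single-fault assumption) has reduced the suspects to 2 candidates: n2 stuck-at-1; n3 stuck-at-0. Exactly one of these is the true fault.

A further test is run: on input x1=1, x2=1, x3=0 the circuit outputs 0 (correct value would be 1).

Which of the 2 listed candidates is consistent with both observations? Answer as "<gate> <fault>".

n2 stuck-at-1

Evaluate each candidate on input x1=1, x2=1, x3=0:
  n2 stuck-at-1: n1=1, n2=1 [stuck-at-1], n3=1, n4=1, n5=0 → 0 — matches
  n3 stuck-at-0: n1=1, n2=0, n3=0 [stuck-at-0], n4=1, n5=1 → 1 — eliminated
Only n2 stuck-at-1 reproduces the observed 0.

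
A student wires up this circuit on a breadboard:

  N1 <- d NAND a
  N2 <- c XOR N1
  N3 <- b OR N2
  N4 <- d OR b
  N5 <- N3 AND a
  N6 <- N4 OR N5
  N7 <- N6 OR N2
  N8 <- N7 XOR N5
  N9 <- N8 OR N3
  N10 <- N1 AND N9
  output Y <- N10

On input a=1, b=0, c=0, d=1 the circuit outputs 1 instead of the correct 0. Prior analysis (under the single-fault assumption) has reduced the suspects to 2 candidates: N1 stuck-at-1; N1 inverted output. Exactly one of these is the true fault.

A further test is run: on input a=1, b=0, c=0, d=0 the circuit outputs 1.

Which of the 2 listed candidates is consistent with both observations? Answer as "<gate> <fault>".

Evaluate each candidate on input a=1, b=0, c=0, d=0:
  N1 stuck-at-1: N1=1 [stuck-at-1], N2=1, N3=1, N4=0, N5=1, N6=1, N7=1, N8=0, N9=1, N10=1 → 1 — matches
  N1 inverted output: N1=0 [inverted output], N2=0, N3=0, N4=0, N5=0, N6=0, N7=0, N8=0, N9=0, N10=0 → 0 — eliminated
Only N1 stuck-at-1 reproduces the observed 1.

N1 stuck-at-1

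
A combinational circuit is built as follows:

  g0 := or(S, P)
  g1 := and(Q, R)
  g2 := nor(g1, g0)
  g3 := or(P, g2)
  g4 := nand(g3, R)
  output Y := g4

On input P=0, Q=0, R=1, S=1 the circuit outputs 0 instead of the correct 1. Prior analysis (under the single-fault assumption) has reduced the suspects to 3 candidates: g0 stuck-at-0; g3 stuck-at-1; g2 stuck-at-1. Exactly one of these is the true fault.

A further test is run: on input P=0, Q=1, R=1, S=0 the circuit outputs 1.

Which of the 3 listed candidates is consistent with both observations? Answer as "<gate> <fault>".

g0 stuck-at-0

Evaluate each candidate on input P=0, Q=1, R=1, S=0:
  g0 stuck-at-0: g0=0 [stuck-at-0], g1=1, g2=0, g3=0, g4=1 → 1 — matches
  g3 stuck-at-1: g0=0, g1=1, g2=0, g3=1 [stuck-at-1], g4=0 → 0 — eliminated
  g2 stuck-at-1: g0=0, g1=1, g2=1 [stuck-at-1], g3=1, g4=0 → 0 — eliminated
Only g0 stuck-at-0 reproduces the observed 1.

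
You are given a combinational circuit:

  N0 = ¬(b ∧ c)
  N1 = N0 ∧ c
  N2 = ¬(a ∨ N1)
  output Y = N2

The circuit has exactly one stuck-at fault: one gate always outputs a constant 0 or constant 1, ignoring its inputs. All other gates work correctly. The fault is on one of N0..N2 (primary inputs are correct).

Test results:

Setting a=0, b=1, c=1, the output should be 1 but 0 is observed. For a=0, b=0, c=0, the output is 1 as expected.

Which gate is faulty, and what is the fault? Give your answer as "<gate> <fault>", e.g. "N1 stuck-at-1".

N0 stuck-at-1

Fault-free values for test 1 (a=0, b=1, c=1): N0=0, N1=0, N2=1, giving Y=1. Observed 0.
Test 1: faults giving observed 0 are {N0 stuck-at-1, N1 stuck-at-1, N2 stuck-at-0}.
Test 2 (a=0, b=0, c=0): fault-free N0=1, N1=0, N2=1 → 1; observed 1. Eliminates N1 stuck-at-1, N2 stuck-at-0.
Only N0 stuck-at-1 is consistent with every test.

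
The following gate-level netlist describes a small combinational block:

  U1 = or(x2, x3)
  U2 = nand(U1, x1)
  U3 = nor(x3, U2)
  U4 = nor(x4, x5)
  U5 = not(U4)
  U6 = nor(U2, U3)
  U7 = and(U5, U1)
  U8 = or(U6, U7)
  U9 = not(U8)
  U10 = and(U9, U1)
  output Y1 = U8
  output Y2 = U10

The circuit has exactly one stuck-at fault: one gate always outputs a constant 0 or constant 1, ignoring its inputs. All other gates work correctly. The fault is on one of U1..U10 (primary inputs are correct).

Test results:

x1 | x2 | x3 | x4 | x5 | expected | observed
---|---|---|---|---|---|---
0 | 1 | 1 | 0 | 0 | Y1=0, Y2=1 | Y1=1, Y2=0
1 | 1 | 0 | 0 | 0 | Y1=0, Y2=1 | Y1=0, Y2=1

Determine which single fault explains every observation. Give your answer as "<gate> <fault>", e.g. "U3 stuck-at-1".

Fault-free values for test 1 (x1=0, x2=1, x3=1, x4=0, x5=0): U1=1, U2=1, U3=0, U4=1, U5=0, U6=0, U7=0, U8=0, U9=1, U10=1, giving Y1=0, Y2=1. Observed Y1=1, Y2=0.
Test 1: faults giving observed Y1=1, Y2=0 are {U2 stuck-at-0, U4 stuck-at-0, U5 stuck-at-1, U6 stuck-at-1, U7 stuck-at-1, U8 stuck-at-1}.
Test 2 (x1=1, x2=1, x3=0, x4=0, x5=0): fault-free U1=1, U2=0, U3=1, U4=1, U5=0, U6=0, U7=0, U8=0, U9=1, U10=1 → Y1=0, Y2=1; observed Y1=0, Y2=1. Eliminates U4 stuck-at-0, U5 stuck-at-1, U6 stuck-at-1, U7 stuck-at-1, U8 stuck-at-1.
Only U2 stuck-at-0 is consistent with every test.

U2 stuck-at-0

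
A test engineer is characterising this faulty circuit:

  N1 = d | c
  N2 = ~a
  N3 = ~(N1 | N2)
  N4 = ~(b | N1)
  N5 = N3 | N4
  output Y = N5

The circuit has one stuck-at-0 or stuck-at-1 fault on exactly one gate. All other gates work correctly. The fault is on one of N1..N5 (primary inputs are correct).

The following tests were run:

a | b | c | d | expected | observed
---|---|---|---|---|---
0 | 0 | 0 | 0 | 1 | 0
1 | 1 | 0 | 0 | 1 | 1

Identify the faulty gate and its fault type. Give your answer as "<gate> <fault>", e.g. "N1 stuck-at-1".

N4 stuck-at-0

Fault-free values for test 1 (a=0, b=0, c=0, d=0): N1=0, N2=1, N3=0, N4=1, N5=1, giving Y=1. Observed 0.
Test 1: faults giving observed 0 are {N1 stuck-at-1, N4 stuck-at-0, N5 stuck-at-0}.
Test 2 (a=1, b=1, c=0, d=0): fault-free N1=0, N2=0, N3=1, N4=0, N5=1 → 1; observed 1. Eliminates N1 stuck-at-1, N5 stuck-at-0.
Only N4 stuck-at-0 is consistent with every test.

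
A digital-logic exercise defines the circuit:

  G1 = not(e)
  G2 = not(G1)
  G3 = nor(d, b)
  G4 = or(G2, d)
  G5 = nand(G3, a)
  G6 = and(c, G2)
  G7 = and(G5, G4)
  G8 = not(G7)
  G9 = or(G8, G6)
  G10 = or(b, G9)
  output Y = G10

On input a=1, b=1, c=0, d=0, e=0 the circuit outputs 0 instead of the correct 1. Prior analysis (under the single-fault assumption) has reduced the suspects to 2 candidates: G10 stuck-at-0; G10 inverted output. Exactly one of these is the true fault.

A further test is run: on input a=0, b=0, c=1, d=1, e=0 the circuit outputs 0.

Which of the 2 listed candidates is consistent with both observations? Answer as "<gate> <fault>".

G10 stuck-at-0

Evaluate each candidate on input a=0, b=0, c=1, d=1, e=0:
  G10 stuck-at-0: G1=1, G2=0, G3=0, G4=1, G5=1, G6=0, G7=1, G8=0, G9=0, G10=0 [stuck-at-0] → 0 — matches
  G10 inverted output: G1=1, G2=0, G3=0, G4=1, G5=1, G6=0, G7=1, G8=0, G9=0, G10=1 [inverted output] → 1 — eliminated
Only G10 stuck-at-0 reproduces the observed 0.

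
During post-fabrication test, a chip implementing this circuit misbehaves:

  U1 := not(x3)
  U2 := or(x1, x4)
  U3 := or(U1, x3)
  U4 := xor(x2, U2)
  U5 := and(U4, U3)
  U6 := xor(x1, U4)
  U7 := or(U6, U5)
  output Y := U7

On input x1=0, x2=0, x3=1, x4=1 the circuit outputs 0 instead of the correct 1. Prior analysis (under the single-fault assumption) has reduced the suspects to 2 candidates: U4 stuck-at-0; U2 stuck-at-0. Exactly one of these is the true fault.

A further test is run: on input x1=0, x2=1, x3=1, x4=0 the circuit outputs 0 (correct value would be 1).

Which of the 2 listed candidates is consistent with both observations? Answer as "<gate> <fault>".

U4 stuck-at-0

Evaluate each candidate on input x1=0, x2=1, x3=1, x4=0:
  U4 stuck-at-0: U1=0, U2=0, U3=1, U4=0 [stuck-at-0], U5=0, U6=0, U7=0 → 0 — matches
  U2 stuck-at-0: U1=0, U2=0 [stuck-at-0], U3=1, U4=1, U5=1, U6=1, U7=1 → 1 — eliminated
Only U4 stuck-at-0 reproduces the observed 0.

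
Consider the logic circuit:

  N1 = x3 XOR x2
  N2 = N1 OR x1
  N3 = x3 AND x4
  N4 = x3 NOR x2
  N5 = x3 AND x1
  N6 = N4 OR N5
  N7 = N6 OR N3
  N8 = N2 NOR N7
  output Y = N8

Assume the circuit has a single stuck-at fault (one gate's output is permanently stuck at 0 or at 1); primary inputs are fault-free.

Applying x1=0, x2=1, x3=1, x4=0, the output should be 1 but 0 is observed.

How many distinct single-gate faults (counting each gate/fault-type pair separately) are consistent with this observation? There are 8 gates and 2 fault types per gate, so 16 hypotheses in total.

8

Fault-free: N1=0, N2=0, N3=0, N4=0, N5=0, N6=0, N7=0, N8=1 → 1. Observed 0.
  N1: stuck-at-1 ✓; others ✗
  N2: stuck-at-1 ✓; others ✗
  N3: stuck-at-1 ✓; others ✗
  N4: stuck-at-1 ✓; others ✗
  N5: stuck-at-1 ✓; others ✗
  N6: stuck-at-1 ✓; others ✗
  N7: stuck-at-1 ✓; others ✗
  N8: stuck-at-0 ✓; others ✗
Consistent faults: {N1 stuck-at-1, N2 stuck-at-1, N3 stuck-at-1, N4 stuck-at-1, N5 stuck-at-1, N6 stuck-at-1, N7 stuck-at-1, N8 stuck-at-0} — 8 in all.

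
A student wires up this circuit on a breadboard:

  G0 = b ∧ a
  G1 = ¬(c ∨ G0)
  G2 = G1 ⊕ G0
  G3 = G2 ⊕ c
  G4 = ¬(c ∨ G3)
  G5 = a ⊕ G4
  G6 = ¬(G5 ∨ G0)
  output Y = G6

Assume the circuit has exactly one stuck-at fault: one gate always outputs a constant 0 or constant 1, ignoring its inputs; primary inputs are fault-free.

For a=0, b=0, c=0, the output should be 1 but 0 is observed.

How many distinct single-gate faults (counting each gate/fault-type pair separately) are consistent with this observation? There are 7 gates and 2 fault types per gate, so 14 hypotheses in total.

7

Fault-free: G0=0, G1=1, G2=1, G3=1, G4=0, G5=0, G6=1 → 1. Observed 0.
  G0 stuck-at-0: output 1 ✗
  G0 stuck-at-1: output 0 ✓
  G1 stuck-at-0: output 0 ✓
  G1 stuck-at-1: output 1 ✗
  G2 stuck-at-0: output 0 ✓
  G2 stuck-at-1: output 1 ✗
  G3 stuck-at-0: output 0 ✓
  G3 stuck-at-1: output 1 ✗
  G4 stuck-at-0: output 1 ✗
  G4 stuck-at-1: output 0 ✓
  G5 stuck-at-0: output 1 ✗
  G5 stuck-at-1: output 0 ✓
  G6 stuck-at-0: output 0 ✓
  G6 stuck-at-1: output 1 ✗
Consistent faults: {G0 stuck-at-1, G1 stuck-at-0, G2 stuck-at-0, G3 stuck-at-0, G4 stuck-at-1, G5 stuck-at-1, G6 stuck-at-0} — 7 in all.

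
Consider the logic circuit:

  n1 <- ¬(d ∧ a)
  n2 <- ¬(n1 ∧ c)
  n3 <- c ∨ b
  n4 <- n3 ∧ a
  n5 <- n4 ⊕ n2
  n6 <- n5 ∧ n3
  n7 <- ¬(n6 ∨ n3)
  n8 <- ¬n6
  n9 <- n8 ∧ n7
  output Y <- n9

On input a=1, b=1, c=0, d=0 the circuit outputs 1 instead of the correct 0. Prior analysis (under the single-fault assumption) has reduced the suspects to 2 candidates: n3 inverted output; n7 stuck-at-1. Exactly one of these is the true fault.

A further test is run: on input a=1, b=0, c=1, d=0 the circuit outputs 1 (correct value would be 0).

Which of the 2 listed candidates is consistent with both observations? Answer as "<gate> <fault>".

n3 inverted output

Evaluate each candidate on input a=1, b=0, c=1, d=0:
  n3 inverted output: n1=1, n2=0, n3=0 [inverted output], n4=0, n5=0, n6=0, n7=1, n8=1, n9=1 → 1 — matches
  n7 stuck-at-1: n1=1, n2=0, n3=1, n4=1, n5=1, n6=1, n7=1 [stuck-at-1], n8=0, n9=0 → 0 — eliminated
Only n3 inverted output reproduces the observed 1.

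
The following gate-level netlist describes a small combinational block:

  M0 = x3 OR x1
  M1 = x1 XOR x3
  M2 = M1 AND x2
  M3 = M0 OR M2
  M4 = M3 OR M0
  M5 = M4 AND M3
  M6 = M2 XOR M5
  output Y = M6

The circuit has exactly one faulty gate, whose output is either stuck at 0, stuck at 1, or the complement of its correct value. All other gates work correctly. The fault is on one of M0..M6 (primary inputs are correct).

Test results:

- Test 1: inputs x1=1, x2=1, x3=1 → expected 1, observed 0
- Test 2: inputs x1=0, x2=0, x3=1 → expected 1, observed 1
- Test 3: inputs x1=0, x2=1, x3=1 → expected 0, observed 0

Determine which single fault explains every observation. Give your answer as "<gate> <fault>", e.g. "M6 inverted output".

Fault-free values for test 1 (x1=1, x2=1, x3=1): M0=1, M1=0, M2=0, M3=1, M4=1, M5=1, M6=1, giving Y=1. Observed 0.
Test 1: faults giving observed 0 are {M0 stuck-at-0, M0 inverted output, M1 stuck-at-1, M1 inverted output, M2 stuck-at-1, M2 inverted output, M3 stuck-at-0, M3 inverted output, M4 stuck-at-0, M4 inverted output, M5 stuck-at-0, M5 inverted output, M6 stuck-at-0, M6 inverted output}.
Test 2 (x1=0, x2=0, x3=1): fault-free M0=1, M1=1, M2=0, M3=1, M4=1, M5=1, M6=1 → 1; observed 1. Eliminates M0 stuck-at-0, M0 inverted output, M2 stuck-at-1, M2 inverted output, M3 stuck-at-0, M3 inverted output, M4 stuck-at-0, M4 inverted output, M5 stuck-at-0, M5 inverted output, M6 stuck-at-0, M6 inverted output.
Test 3 (x1=0, x2=1, x3=1): fault-free M0=1, M1=1, M2=1, M3=1, M4=1, M5=1, M6=0 → 0; observed 0. Eliminates M1 inverted output.
Only M1 stuck-at-1 is consistent with every test.

M1 stuck-at-1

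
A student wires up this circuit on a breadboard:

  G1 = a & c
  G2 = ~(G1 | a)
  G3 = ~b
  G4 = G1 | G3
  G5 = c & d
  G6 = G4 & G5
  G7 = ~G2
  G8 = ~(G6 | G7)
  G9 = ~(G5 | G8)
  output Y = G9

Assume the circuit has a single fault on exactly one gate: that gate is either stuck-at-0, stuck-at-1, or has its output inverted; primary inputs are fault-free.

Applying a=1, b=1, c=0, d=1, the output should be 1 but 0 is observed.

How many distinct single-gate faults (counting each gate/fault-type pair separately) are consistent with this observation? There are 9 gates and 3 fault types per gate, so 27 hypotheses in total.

10

Fault-free: G1=0, G2=0, G3=0, G4=0, G5=0, G6=0, G7=1, G8=0, G9=1 → 1. Observed 0.
  G1: none of the 3 fault types match ✗
  G2: stuck-at-1, inverted output ✓; others ✗
  G3: none of the 3 fault types match ✗
  G4: none of the 3 fault types match ✗
  G5: stuck-at-1, inverted output ✓; others ✗
  G6: none of the 3 fault types match ✗
  G7: stuck-at-0, inverted output ✓; others ✗
  G8: stuck-at-1, inverted output ✓; others ✗
  G9: stuck-at-0, inverted output ✓; others ✗
Consistent faults: {G2 stuck-at-1, G2 inverted output, G5 stuck-at-1, G5 inverted output, G7 stuck-at-0, G7 inverted output, G8 stuck-at-1, G8 inverted output, G9 stuck-at-0, G9 inverted output} — 10 in all.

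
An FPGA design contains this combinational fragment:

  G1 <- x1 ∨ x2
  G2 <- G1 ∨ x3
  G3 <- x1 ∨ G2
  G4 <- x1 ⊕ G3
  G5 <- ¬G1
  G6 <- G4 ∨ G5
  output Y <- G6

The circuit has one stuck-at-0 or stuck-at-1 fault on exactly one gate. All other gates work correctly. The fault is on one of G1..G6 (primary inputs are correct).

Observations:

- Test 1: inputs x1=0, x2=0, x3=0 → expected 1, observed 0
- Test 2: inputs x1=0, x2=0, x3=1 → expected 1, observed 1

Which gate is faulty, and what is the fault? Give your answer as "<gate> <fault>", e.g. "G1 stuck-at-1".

Fault-free values for test 1 (x1=0, x2=0, x3=0): G1=0, G2=0, G3=0, G4=0, G5=1, G6=1, giving Y=1. Observed 0.
Test 1: faults giving observed 0 are {G5 stuck-at-0, G6 stuck-at-0}.
Test 2 (x1=0, x2=0, x3=1): fault-free G1=0, G2=1, G3=1, G4=1, G5=1, G6=1 → 1; observed 1. Eliminates G6 stuck-at-0.
Only G5 stuck-at-0 is consistent with every test.

G5 stuck-at-0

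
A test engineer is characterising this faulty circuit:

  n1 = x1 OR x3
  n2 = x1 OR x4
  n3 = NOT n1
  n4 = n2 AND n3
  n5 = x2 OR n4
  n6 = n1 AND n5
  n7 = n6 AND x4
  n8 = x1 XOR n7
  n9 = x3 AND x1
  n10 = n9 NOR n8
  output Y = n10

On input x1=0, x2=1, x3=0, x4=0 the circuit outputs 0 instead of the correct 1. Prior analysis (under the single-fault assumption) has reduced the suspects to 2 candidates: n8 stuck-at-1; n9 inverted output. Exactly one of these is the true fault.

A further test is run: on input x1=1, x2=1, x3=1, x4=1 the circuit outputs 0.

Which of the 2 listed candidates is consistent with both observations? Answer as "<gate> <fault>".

n8 stuck-at-1

Evaluate each candidate on input x1=1, x2=1, x3=1, x4=1:
  n8 stuck-at-1: n1=1, n2=1, n3=0, n4=0, n5=1, n6=1, n7=1, n8=1 [stuck-at-1], n9=1, n10=0 → 0 — matches
  n9 inverted output: n1=1, n2=1, n3=0, n4=0, n5=1, n6=1, n7=1, n8=0, n9=0 [inverted output], n10=1 → 1 — eliminated
Only n8 stuck-at-1 reproduces the observed 0.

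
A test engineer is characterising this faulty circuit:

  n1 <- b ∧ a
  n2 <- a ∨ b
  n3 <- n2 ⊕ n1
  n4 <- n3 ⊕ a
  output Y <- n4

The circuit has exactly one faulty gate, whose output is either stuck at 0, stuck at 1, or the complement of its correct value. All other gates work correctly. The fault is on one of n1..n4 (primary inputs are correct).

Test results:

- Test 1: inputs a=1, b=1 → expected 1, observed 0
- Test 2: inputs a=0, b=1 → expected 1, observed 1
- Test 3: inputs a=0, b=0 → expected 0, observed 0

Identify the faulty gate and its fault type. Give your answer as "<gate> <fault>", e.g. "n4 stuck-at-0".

n1 stuck-at-0

Fault-free values for test 1 (a=1, b=1): n1=1, n2=1, n3=0, n4=1, giving Y=1. Observed 0.
Test 1: faults giving observed 0 are {n1 stuck-at-0, n1 inverted output, n2 stuck-at-0, n2 inverted output, n3 stuck-at-1, n3 inverted output, n4 stuck-at-0, n4 inverted output}.
Test 2 (a=0, b=1): fault-free n1=0, n2=1, n3=1, n4=1 → 1; observed 1. Eliminates n1 inverted output, n2 stuck-at-0, n2 inverted output, n3 inverted output, n4 stuck-at-0, n4 inverted output.
Test 3 (a=0, b=0): fault-free n1=0, n2=0, n3=0, n4=0 → 0; observed 0. Eliminates n3 stuck-at-1.
Only n1 stuck-at-0 is consistent with every test.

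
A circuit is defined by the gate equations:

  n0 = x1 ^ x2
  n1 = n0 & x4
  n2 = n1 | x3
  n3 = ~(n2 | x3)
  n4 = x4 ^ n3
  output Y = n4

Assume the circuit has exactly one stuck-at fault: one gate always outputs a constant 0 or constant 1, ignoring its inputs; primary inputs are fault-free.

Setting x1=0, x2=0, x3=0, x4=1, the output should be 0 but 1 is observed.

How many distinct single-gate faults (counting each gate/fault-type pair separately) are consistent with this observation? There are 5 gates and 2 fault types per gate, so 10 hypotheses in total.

Fault-free: n0=0, n1=0, n2=0, n3=1, n4=0 → 0. Observed 1.
  n0 stuck-at-0: output 0 ✗
  n0 stuck-at-1: output 1 ✓
  n1 stuck-at-0: output 0 ✗
  n1 stuck-at-1: output 1 ✓
  n2 stuck-at-0: output 0 ✗
  n2 stuck-at-1: output 1 ✓
  n3 stuck-at-0: output 1 ✓
  n3 stuck-at-1: output 0 ✗
  n4 stuck-at-0: output 0 ✗
  n4 stuck-at-1: output 1 ✓
Consistent faults: {n0 stuck-at-1, n1 stuck-at-1, n2 stuck-at-1, n3 stuck-at-0, n4 stuck-at-1} — 5 in all.

5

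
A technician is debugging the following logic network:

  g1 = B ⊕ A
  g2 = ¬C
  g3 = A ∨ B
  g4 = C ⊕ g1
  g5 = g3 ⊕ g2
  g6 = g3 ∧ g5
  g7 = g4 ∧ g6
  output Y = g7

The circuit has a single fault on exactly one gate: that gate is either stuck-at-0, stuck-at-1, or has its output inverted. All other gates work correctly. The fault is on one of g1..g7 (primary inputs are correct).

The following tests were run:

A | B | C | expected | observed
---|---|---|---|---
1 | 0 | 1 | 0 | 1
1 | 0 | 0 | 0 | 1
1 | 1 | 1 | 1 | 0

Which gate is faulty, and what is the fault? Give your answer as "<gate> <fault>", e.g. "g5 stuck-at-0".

Fault-free values for test 1 (A=1, B=0, C=1): g1=1, g2=0, g3=1, g4=0, g5=1, g6=1, g7=0, giving Y=0. Observed 1.
Test 1: faults giving observed 1 are {g1 stuck-at-0, g1 inverted output, g4 stuck-at-1, g4 inverted output, g7 stuck-at-1, g7 inverted output}.
Test 2 (A=1, B=0, C=0): fault-free g1=1, g2=1, g3=1, g4=1, g5=0, g6=0, g7=0 → 0; observed 1. Eliminates g1 stuck-at-0, g1 inverted output, g4 stuck-at-1, g4 inverted output.
Test 3 (A=1, B=1, C=1): fault-free g1=0, g2=0, g3=1, g4=1, g5=1, g6=1, g7=1 → 1; observed 0. Eliminates g7 stuck-at-1.
Only g7 inverted output is consistent with every test.

g7 inverted output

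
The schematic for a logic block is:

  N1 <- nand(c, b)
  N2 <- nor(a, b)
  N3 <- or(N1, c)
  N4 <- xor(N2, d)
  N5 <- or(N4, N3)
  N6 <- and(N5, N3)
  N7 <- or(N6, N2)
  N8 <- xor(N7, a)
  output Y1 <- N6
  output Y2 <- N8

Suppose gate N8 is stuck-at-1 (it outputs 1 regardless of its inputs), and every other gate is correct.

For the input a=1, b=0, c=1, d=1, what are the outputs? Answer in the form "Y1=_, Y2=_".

Y1=1, Y2=1

Propagate with N8 forced: N1=1, N2=0, N3=1, N4=1, N5=1, N6=1, N7=1, N8=1 [stuck-at-1].
So the outputs are Y1=1, Y2=1. (Without the fault they would be Y1=1, Y2=0.)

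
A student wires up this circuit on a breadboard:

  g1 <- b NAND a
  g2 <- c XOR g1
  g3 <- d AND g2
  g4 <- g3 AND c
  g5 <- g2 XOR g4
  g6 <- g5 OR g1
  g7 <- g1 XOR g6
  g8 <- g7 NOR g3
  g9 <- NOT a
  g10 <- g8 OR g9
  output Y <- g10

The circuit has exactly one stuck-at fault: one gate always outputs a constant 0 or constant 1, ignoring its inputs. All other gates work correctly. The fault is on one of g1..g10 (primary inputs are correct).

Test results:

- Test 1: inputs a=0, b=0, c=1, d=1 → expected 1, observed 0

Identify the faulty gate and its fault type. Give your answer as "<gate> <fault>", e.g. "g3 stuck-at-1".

g10 stuck-at-0

Fault-free values for test 1 (a=0, b=0, c=1, d=1): g1=1, g2=0, g3=0, g4=0, g5=0, g6=1, g7=0, g8=1, g9=1, g10=1, giving Y=1. Observed 0.
Test 1: faults giving observed 0 are {g10 stuck-at-0}.
Only g10 stuck-at-0 is consistent with every test.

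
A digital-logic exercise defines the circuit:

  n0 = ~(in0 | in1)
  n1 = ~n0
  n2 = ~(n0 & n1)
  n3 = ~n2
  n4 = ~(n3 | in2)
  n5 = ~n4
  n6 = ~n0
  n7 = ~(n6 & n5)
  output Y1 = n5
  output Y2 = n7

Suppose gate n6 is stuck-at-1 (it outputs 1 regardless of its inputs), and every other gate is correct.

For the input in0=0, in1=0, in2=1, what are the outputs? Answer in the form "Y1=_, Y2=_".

Y1=1, Y2=0

Propagate with n6 forced: n0=1, n1=0, n2=1, n3=0, n4=0, n5=1, n6=1 [stuck-at-1], n7=0.
So the outputs are Y1=1, Y2=0. (Without the fault they would be Y1=1, Y2=1.)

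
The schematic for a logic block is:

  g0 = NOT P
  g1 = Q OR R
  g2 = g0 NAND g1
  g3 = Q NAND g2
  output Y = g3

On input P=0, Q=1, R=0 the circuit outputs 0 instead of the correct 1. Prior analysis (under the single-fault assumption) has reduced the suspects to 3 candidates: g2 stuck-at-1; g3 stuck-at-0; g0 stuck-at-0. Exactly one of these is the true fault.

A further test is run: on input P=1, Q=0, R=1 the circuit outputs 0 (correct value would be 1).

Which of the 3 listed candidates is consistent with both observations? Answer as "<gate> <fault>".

Evaluate each candidate on input P=1, Q=0, R=1:
  g2 stuck-at-1: g0=0, g1=1, g2=1 [stuck-at-1], g3=1 → 1 — eliminated
  g3 stuck-at-0: g0=0, g1=1, g2=1, g3=0 [stuck-at-0] → 0 — matches
  g0 stuck-at-0: g0=0 [stuck-at-0], g1=1, g2=1, g3=1 → 1 — eliminated
Only g3 stuck-at-0 reproduces the observed 0.

g3 stuck-at-0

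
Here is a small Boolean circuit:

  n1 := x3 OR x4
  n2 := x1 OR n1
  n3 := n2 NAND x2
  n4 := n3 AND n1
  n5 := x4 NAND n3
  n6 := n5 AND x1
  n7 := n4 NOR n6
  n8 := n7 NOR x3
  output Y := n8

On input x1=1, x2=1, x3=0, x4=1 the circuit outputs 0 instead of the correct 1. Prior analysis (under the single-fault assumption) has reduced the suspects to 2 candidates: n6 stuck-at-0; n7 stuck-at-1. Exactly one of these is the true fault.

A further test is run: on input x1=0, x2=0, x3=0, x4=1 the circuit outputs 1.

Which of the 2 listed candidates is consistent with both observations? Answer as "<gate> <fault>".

n6 stuck-at-0

Evaluate each candidate on input x1=0, x2=0, x3=0, x4=1:
  n6 stuck-at-0: n1=1, n2=1, n3=1, n4=1, n5=0, n6=0 [stuck-at-0], n7=0, n8=1 → 1 — matches
  n7 stuck-at-1: n1=1, n2=1, n3=1, n4=1, n5=0, n6=0, n7=1 [stuck-at-1], n8=0 → 0 — eliminated
Only n6 stuck-at-0 reproduces the observed 1.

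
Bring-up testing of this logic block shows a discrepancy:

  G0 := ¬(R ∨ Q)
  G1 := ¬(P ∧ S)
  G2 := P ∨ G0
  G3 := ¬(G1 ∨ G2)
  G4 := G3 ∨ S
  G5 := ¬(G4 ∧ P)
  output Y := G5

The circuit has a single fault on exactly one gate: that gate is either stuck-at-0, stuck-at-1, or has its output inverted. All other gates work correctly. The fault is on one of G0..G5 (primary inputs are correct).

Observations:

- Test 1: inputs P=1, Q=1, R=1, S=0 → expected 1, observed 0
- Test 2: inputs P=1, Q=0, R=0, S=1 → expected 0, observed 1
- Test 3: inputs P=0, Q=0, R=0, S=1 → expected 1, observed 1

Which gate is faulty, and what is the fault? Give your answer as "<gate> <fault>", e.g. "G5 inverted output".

G4 inverted output

Fault-free values for test 1 (P=1, Q=1, R=1, S=0): G0=0, G1=1, G2=1, G3=0, G4=0, G5=1, giving Y=1. Observed 0.
Test 1: faults giving observed 0 are {G3 stuck-at-1, G3 inverted output, G4 stuck-at-1, G4 inverted output, G5 stuck-at-0, G5 inverted output}.
Test 2 (P=1, Q=0, R=0, S=1): fault-free G0=1, G1=0, G2=1, G3=0, G4=1, G5=0 → 0; observed 1. Eliminates G3 stuck-at-1, G3 inverted output, G4 stuck-at-1, G5 stuck-at-0.
Test 3 (P=0, Q=0, R=0, S=1): fault-free G0=1, G1=1, G2=1, G3=0, G4=1, G5=1 → 1; observed 1. Eliminates G5 inverted output.
Only G4 inverted output is consistent with every test.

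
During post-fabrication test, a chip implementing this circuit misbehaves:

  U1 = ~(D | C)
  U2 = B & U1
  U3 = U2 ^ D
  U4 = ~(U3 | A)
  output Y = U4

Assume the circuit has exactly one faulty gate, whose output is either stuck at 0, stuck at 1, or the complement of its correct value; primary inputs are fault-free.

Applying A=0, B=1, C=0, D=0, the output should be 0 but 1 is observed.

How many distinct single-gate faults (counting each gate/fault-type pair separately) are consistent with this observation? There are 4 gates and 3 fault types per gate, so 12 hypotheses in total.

8

Fault-free: U1=1, U2=1, U3=1, U4=0 → 0. Observed 1.
  U1 stuck-at-0: output 1 ✓
  U1 stuck-at-1: output 0 ✗
  U1 inverted output: output 1 ✓
  U2 stuck-at-0: output 1 ✓
  U2 stuck-at-1: output 0 ✗
  U2 inverted output: output 1 ✓
  U3 stuck-at-0: output 1 ✓
  U3 stuck-at-1: output 0 ✗
  U3 inverted output: output 1 ✓
  U4 stuck-at-0: output 0 ✗
  U4 stuck-at-1: output 1 ✓
  U4 inverted output: output 1 ✓
Consistent faults: {U1 stuck-at-0, U1 inverted output, U2 stuck-at-0, U2 inverted output, U3 stuck-at-0, U3 inverted output, U4 stuck-at-1, U4 inverted output} — 8 in all.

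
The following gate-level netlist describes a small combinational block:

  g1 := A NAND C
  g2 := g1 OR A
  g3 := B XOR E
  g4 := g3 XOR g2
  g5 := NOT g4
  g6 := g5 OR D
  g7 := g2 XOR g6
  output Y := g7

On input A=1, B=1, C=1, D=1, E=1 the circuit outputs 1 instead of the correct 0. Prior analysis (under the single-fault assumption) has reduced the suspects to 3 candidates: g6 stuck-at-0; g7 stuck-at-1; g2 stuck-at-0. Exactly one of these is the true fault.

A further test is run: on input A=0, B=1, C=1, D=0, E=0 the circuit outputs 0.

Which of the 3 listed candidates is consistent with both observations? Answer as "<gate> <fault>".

g2 stuck-at-0

Evaluate each candidate on input A=0, B=1, C=1, D=0, E=0:
  g6 stuck-at-0: g1=1, g2=1, g3=1, g4=0, g5=1, g6=0 [stuck-at-0], g7=1 → 1 — eliminated
  g7 stuck-at-1: g1=1, g2=1, g3=1, g4=0, g5=1, g6=1, g7=1 [stuck-at-1] → 1 — eliminated
  g2 stuck-at-0: g1=1, g2=0 [stuck-at-0], g3=1, g4=1, g5=0, g6=0, g7=0 → 0 — matches
Only g2 stuck-at-0 reproduces the observed 0.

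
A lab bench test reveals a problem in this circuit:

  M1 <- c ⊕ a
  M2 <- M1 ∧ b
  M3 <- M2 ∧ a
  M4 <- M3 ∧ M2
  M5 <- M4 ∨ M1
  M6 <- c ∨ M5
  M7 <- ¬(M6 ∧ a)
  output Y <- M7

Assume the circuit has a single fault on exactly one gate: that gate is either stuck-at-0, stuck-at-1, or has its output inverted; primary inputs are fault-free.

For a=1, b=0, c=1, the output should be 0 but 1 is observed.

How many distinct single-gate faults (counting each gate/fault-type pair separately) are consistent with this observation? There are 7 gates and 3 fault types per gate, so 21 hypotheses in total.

Fault-free: M1=0, M2=0, M3=0, M4=0, M5=0, M6=1, M7=0 → 0. Observed 1.
  M1: none of the 3 fault types match ✗
  M2: none of the 3 fault types match ✗
  M3: none of the 3 fault types match ✗
  M4: none of the 3 fault types match ✗
  M5: none of the 3 fault types match ✗
  M6: stuck-at-0, inverted output ✓; others ✗
  M7: stuck-at-1, inverted output ✓; others ✗
Consistent faults: {M6 stuck-at-0, M6 inverted output, M7 stuck-at-1, M7 inverted output} — 4 in all.

4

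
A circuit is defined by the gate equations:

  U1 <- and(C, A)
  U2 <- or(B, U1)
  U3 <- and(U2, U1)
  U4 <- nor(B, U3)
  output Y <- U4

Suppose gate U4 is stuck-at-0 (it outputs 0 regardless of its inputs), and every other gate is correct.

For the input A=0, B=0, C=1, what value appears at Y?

Propagate with U4 forced: U1=0, U2=0, U3=0, U4=0 [stuck-at-0].
So Y = 0. (Without the fault it would be 1.)

0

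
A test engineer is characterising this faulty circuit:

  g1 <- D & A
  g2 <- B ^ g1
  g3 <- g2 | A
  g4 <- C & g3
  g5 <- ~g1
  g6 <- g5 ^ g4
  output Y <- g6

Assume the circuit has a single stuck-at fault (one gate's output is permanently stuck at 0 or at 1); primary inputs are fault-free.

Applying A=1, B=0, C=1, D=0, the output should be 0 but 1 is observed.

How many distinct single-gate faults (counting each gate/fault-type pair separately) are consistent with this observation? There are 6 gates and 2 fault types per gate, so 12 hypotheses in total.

5

Fault-free: g1=0, g2=0, g3=1, g4=1, g5=1, g6=0 → 0. Observed 1.
  g1 stuck-at-0: output 0 ✗
  g1 stuck-at-1: output 1 ✓
  g2 stuck-at-0: output 0 ✗
  g2 stuck-at-1: output 0 ✗
  g3 stuck-at-0: output 1 ✓
  g3 stuck-at-1: output 0 ✗
  g4 stuck-at-0: output 1 ✓
  g4 stuck-at-1: output 0 ✗
  g5 stuck-at-0: output 1 ✓
  g5 stuck-at-1: output 0 ✗
  g6 stuck-at-0: output 0 ✗
  g6 stuck-at-1: output 1 ✓
Consistent faults: {g1 stuck-at-1, g3 stuck-at-0, g4 stuck-at-0, g5 stuck-at-0, g6 stuck-at-1} — 5 in all.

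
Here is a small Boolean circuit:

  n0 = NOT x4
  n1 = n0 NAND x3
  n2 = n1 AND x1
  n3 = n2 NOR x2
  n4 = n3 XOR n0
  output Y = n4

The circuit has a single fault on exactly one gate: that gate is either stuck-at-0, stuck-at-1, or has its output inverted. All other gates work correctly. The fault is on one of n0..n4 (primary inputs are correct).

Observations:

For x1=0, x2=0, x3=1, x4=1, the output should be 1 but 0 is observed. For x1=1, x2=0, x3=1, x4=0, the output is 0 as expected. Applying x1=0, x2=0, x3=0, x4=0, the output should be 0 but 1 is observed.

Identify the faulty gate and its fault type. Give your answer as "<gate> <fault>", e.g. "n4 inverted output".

Fault-free values for test 1 (x1=0, x2=0, x3=1, x4=1): n0=0, n1=1, n2=0, n3=1, n4=1, giving Y=1. Observed 0.
Test 1: faults giving observed 0 are {n0 stuck-at-1, n0 inverted output, n2 stuck-at-1, n2 inverted output, n3 stuck-at-0, n3 inverted output, n4 stuck-at-0, n4 inverted output}.
Test 2 (x1=1, x2=0, x3=1, x4=0): fault-free n0=1, n1=0, n2=0, n3=1, n4=0 → 0; observed 0. Eliminates n2 stuck-at-1, n2 inverted output, n3 stuck-at-0, n3 inverted output, n4 inverted output.
Test 3 (x1=0, x2=0, x3=0, x4=0): fault-free n0=1, n1=1, n2=0, n3=1, n4=0 → 0; observed 1. Eliminates n0 stuck-at-1, n4 stuck-at-0.
Only n0 inverted output is consistent with every test.

n0 inverted output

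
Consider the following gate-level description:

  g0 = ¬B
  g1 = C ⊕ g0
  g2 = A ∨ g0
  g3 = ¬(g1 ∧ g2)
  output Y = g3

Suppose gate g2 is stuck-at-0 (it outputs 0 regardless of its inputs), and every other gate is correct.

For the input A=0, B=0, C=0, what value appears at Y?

1

Propagate with g2 forced: g0=1, g1=1, g2=0 [stuck-at-0], g3=1.
So Y = 1. (Without the fault it would be 0.)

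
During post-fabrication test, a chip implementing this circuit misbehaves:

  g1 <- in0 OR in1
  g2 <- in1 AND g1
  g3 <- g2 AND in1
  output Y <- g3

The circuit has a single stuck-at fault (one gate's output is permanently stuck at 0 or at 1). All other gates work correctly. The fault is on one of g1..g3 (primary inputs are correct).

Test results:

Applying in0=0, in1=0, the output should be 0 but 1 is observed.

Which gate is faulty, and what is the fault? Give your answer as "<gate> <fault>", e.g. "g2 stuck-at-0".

g3 stuck-at-1

Fault-free values for test 1 (in0=0, in1=0): g1=0, g2=0, g3=0, giving Y=0. Observed 1.
Test 1: faults giving observed 1 are {g3 stuck-at-1}.
Only g3 stuck-at-1 is consistent with every test.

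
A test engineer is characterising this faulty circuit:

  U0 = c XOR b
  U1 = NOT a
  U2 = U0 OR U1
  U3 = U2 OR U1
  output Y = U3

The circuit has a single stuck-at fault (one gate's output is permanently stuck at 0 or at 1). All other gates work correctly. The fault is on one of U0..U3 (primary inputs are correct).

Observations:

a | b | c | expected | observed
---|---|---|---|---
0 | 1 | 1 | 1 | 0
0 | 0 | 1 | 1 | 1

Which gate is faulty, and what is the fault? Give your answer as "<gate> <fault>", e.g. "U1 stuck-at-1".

U1 stuck-at-0

Fault-free values for test 1 (a=0, b=1, c=1): U0=0, U1=1, U2=1, U3=1, giving Y=1. Observed 0.
Test 1: faults giving observed 0 are {U1 stuck-at-0, U3 stuck-at-0}.
Test 2 (a=0, b=0, c=1): fault-free U0=1, U1=1, U2=1, U3=1 → 1; observed 1. Eliminates U3 stuck-at-0.
Only U1 stuck-at-0 is consistent with every test.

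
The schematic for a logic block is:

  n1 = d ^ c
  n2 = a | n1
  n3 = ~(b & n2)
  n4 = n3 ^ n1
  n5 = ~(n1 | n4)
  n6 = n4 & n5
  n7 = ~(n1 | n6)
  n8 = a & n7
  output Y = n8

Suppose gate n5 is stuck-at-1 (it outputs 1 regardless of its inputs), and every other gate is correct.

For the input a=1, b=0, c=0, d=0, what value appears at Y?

Propagate with n5 forced: n1=0, n2=1, n3=1, n4=1, n5=1 [stuck-at-1], n6=1, n7=0, n8=0.
So Y = 0. (Without the fault it would be 1.)

0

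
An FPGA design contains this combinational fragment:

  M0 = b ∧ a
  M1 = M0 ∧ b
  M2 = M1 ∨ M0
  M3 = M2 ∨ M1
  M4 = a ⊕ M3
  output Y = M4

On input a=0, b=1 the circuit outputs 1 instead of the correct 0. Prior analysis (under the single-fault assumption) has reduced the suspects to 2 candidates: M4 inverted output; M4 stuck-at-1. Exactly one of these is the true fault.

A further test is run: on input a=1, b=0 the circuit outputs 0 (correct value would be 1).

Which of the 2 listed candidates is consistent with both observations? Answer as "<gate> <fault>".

Evaluate each candidate on input a=1, b=0:
  M4 inverted output: M0=0, M1=0, M2=0, M3=0, M4=0 [inverted output] → 0 — matches
  M4 stuck-at-1: M0=0, M1=0, M2=0, M3=0, M4=1 [stuck-at-1] → 1 — eliminated
Only M4 inverted output reproduces the observed 0.

M4 inverted output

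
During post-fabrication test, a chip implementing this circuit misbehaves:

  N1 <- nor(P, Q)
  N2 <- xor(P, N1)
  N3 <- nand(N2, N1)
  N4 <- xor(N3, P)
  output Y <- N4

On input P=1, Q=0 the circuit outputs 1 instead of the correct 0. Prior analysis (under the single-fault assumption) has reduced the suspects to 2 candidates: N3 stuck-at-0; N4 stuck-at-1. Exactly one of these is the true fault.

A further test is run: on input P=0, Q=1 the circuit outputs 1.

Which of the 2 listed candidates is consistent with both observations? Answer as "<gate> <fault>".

N4 stuck-at-1

Evaluate each candidate on input P=0, Q=1:
  N3 stuck-at-0: N1=0, N2=0, N3=0 [stuck-at-0], N4=0 → 0 — eliminated
  N4 stuck-at-1: N1=0, N2=0, N3=1, N4=1 [stuck-at-1] → 1 — matches
Only N4 stuck-at-1 reproduces the observed 1.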